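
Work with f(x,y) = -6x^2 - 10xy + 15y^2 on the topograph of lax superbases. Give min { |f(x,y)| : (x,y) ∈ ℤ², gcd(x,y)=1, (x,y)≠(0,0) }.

descent: ρ → (15,10,-6)  [lands on river]
river: ρ → (-6,14,11)
river: ρ → (11,8,-9)
river: ρ → (-9,10,10)
river: ρ → (10,10,-9)
river: ρ → (-9,8,11)
river: ρ → (11,14,-6)
river: ρ → (-6,10,15)
river: ρ → (15,20,-1)
river: ρ → (-1,20,15)
closes: descent 1, river 10
min |a| on river = 1

1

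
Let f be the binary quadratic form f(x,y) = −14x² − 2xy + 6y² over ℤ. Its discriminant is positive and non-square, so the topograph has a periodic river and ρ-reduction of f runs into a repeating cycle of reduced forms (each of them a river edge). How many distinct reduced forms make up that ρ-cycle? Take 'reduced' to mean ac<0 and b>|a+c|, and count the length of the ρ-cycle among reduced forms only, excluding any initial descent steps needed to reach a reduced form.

D = 340, ⌊√D⌋ = 18
descent: ρ → (6,14,-6)  [lands on river]
river: ρ → (-6,10,10)
river: ρ → (10,10,-6)
river: ρ → (-6,14,6)
river: ρ → (6,10,-10)
river: ρ → (-10,10,6)
ρ-cycle length = 6 (tail of 1 descent step not counted)

6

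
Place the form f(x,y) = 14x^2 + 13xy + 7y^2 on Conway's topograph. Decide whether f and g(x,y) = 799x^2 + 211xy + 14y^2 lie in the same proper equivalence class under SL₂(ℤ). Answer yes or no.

D₁ = -223, D₂ = -223
f: flip: (14,13,7)→(7,-13,14)
f: translate: b→1 (≡-13 mod 14), so (7,-13,14)→(7,1,8)
f: reduced (well bottom): (7,1,8) with a≤c, −a<b≤a
g: flip: (799,211,14)→(14,-211,799)
g: translate: b→13 (≡-211 mod 28), so (14,-211,799)→(14,13,7)
g: flip: (14,13,7)→(7,-13,14)
g: translate: b→1 (≡-13 mod 14), so (7,-13,14)→(7,1,8)
g: reduced (well bottom): (7,1,8) with a≤c, −a<b≤a
reduced forms (7, 1, 8) vs (7, 1, 8) ⇒ equivalent

yes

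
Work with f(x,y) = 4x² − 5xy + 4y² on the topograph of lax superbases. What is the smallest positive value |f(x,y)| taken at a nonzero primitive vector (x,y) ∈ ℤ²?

translate: b→3 (≡-5 mod 8), so (4,-5,4)→(4,3,3)
flip: (4,3,3)→(3,-3,4)
translate: b→3 (≡-3 mod 6), so (3,-3,4)→(3,3,4)
reduced (well bottom): (3,3,4) with a≤c, −a<b≤a
well minimum = a = 3

3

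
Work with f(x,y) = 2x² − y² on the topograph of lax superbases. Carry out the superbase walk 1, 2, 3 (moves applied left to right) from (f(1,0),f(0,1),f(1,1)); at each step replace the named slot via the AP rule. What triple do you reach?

start (2,-1,1) = (f(1,0),f(0,1),f(1,1))
replace slot 1: 2·((-1)+1) − 2 = -2 → (-2,-1,1)
replace slot 2: 2·((-2)+1) − (-1) = -1 → (-2,-1,1)
replace slot 3: 2·((-2)+(-1)) − 1 = -7 → (-2,-1,-7)

-2,-1,-7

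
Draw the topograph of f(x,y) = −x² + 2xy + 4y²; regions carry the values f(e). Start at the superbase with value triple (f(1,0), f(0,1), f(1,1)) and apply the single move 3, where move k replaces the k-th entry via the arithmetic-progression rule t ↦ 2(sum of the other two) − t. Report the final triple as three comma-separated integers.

start (-1,4,5) = (f(1,0),f(0,1),f(1,1))
replace slot 3: 2·((-1)+4) − 5 = 1 → (-1,4,1)

-1,4,1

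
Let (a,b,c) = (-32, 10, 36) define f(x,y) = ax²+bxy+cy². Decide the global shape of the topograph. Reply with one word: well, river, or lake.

D = b²−4ac = 10² − 4·(-32)·36 = 4708
D > 0 non-square ⇒ indefinite ⇒ periodic river

river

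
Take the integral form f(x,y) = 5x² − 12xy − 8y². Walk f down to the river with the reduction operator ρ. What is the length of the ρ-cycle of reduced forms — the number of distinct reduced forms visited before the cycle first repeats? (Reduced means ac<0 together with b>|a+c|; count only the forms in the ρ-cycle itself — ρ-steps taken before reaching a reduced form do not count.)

D = 304, ⌊√D⌋ = 17
descent: ρ → (-8,12,5)  [lands on river]
river: ρ → (5,8,-12)
river: ρ → (-12,16,1)
river: ρ → (1,16,-12)
river: ρ → (-12,8,5)
river: ρ → (5,12,-8)
river: ρ → (-8,4,9)
river: ρ → (9,14,-3)
river: ρ → (-3,16,4)
river: ρ → (4,16,-3)
river: ρ → (-3,14,9)
river: ρ → (9,4,-8)
ρ-cycle length = 12 (tail of 1 descent step not counted)

12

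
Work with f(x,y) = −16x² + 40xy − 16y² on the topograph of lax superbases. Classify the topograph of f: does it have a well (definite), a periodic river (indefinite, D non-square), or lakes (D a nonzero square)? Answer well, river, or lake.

D = b²−4ac = 40² − 4·(-16)·(-16) = 576
D = 24² is a perfect square ⇒ form factors over ℤ ⇒ lakes

lake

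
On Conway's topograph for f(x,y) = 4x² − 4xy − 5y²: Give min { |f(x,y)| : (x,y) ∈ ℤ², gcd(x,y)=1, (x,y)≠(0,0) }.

descent: ρ → (-5,4,4)  [lands on river]
river: ρ → (4,4,-5)
river: ρ → (-5,6,3)
river: ρ → (3,6,-5)
closes: descent 1, river 4
min |a| on river = 3

3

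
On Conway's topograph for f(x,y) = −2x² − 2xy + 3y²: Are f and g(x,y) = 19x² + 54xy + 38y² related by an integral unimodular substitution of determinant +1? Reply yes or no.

D₁ = 28, D₂ = 28
river cycle of f (length 4): (3, 2, -2), (-2, 2, 3), (3, 4, -1), (-1, 4, 3)
river cycle of g (length 4): (3, 2, -2), (-2, 2, 3), (3, 4, -1), (-1, 4, 3)
cycles coincide ⇒ equivalent

yes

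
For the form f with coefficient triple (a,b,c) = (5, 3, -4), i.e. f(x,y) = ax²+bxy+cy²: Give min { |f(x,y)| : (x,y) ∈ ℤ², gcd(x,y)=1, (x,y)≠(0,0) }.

river: ρ → (-4,5,4)
river: ρ → (4,3,-5)
river: ρ → (-5,7,2)
river: ρ → (2,9,-1)
river: ρ → (-1,9,2)
river: ρ → (2,7,-5)
river: ρ → (-5,3,4)
river: ρ → (4,5,-4)
river: ρ → (-4,3,5)
river: ρ → (5,7,-2)
river: ρ → (-2,9,1)
river: ρ → (1,9,-2)
river: ρ → (-2,7,5)
river: ρ → (5,3,-4)
closes: descent 0, river 14
min |a| on river = 1

1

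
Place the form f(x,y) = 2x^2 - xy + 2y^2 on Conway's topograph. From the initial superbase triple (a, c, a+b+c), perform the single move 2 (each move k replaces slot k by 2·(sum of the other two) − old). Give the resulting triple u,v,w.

start (2,2,3) = (f(1,0),f(0,1),f(1,1))
replace slot 2: 2·(2+3) − 2 = 8 → (2,8,3)

2,8,3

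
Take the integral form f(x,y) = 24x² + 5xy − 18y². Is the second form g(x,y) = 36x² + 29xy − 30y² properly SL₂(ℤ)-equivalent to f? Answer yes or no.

D₁ = 1753, D₂ = 5161
discriminants differ ⇒ not SL₂(ℤ)-equivalent

no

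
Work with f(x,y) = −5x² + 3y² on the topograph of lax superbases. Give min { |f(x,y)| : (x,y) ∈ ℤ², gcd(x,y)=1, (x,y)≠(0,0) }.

descent: ρ → (3,6,-2)  [lands on river]
river: ρ → (-2,6,3)
closes: descent 1, river 2
min |a| on river = 2

2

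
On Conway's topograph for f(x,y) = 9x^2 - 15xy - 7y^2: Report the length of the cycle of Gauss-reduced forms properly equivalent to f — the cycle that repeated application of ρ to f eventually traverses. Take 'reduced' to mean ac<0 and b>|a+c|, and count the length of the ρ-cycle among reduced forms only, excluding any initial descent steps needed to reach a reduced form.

D = 477, ⌊√D⌋ = 21
descent: ρ → (-7,15,9)  [lands on river]
river: ρ → (9,21,-1)
river: ρ → (-1,21,9)
river: ρ → (9,15,-7)
river: ρ → (-7,13,11)
river: ρ → (11,9,-9)
river: ρ → (-9,9,11)
river: ρ → (11,13,-7)
ρ-cycle length = 8 (tail of 1 descent step not counted)

8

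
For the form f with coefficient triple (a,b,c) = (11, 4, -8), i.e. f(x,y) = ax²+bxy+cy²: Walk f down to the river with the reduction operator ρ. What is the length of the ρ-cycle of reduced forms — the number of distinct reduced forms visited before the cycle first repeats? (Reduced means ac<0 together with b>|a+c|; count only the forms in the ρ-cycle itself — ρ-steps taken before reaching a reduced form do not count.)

D = 368, ⌊√D⌋ = 19
river: ρ → (-8,12,7)
river: ρ → (7,16,-4)
river: ρ → (-4,16,7)
river: ρ → (7,12,-8)
river: ρ → (-8,4,11)
river: ρ → (11,18,-1)
river: ρ → (-1,18,11)
river: ρ → (11,4,-8)
ρ-cycle length = 8 (tail of 0 descent steps not counted)

8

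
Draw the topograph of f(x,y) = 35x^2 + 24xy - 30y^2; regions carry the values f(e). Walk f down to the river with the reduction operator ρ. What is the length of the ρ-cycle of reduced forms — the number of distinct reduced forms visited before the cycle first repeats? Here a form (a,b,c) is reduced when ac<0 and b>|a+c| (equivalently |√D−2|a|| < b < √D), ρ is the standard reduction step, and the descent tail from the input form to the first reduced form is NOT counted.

D = 4776, ⌊√D⌋ = 69
river: ρ → (-30,36,29)
river: ρ → (29,22,-37)
river: ρ → (-37,52,14)
river: ρ → (14,60,-21)
river: ρ → (-21,66,5)
river: ρ → (5,64,-34)
river: ρ → (-34,4,35)
river: ρ → (35,66,-3)
river: ρ → (-3,66,35)
river: ρ → (35,4,-34)
river: ρ → (-34,64,5)
river: ρ → (5,66,-21)
river: ρ → (-21,60,14)
river: ρ → (14,52,-37)
river: ρ → (-37,22,29)
river: ρ → (29,36,-30)
river: ρ → (-30,24,35)
river: ρ → (35,46,-19)
river: ρ → (-19,68,2)
river: ρ → (2,68,-19)
river: ρ → (-19,46,35)
river: ρ → (35,24,-30)
ρ-cycle length = 22 (tail of 0 descent steps not counted)

22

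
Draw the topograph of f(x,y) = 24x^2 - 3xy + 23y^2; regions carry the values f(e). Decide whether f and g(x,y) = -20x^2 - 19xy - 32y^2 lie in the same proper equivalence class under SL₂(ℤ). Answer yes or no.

D₁ = -2199, D₂ = -2199
f: flip: (24,-3,23)→(23,3,24)
f: reduced (well bottom): (23,3,24) with a≤c, −a<b≤a
g is negative-definite; reduce −g:
−g: reduced (well bottom): (20,19,32) with a≤c, −a<b≤a
flip sign back: reduced form of g is (-20,-19,-32)
reduced forms (23, 3, 24) vs (-20, -19, -32) ⇒ inequivalent

no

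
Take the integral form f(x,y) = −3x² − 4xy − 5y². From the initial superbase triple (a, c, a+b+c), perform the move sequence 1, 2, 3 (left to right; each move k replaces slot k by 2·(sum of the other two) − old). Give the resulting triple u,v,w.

start (-3,-5,-12) = (f(1,0),f(0,1),f(1,1))
replace slot 1: 2·((-5)+(-12)) − (-3) = -31 → (-31,-5,-12)
replace slot 2: 2·((-31)+(-12)) − (-5) = -81 → (-31,-81,-12)
replace slot 3: 2·((-31)+(-81)) − (-12) = -212 → (-31,-81,-212)

-31,-81,-212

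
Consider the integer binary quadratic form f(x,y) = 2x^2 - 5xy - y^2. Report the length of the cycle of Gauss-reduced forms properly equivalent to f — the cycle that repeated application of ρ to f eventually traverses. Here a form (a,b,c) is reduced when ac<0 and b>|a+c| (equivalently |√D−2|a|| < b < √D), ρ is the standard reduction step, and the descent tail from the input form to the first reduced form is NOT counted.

D = 33, ⌊√D⌋ = 5
descent: ρ → (-1,5,2)  [lands on river]
river: ρ → (2,3,-3)
river: ρ → (-3,3,2)
river: ρ → (2,5,-1)
ρ-cycle length = 4 (tail of 1 descent step not counted)

4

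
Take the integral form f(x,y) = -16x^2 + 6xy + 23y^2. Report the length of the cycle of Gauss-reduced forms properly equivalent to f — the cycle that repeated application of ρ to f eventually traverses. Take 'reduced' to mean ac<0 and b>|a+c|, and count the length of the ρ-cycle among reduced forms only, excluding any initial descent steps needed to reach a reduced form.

D = 1508, ⌊√D⌋ = 38
descent: ρ → (23,-6,-16)
descent: ρ → (-16,38,1)  [lands on river]
river: ρ → (1,38,-16)
river: ρ → (-16,26,13)
river: ρ → (13,26,-16)
ρ-cycle length = 4 (tail of 2 descent steps not counted)

4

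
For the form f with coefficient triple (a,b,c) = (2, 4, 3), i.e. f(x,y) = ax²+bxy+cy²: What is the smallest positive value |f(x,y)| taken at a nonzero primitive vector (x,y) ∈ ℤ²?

translate: b→0 (≡4 mod 4), so (2,4,3)→(2,0,1)
flip: (2,0,1)→(1,0,2)
reduced (well bottom): (1,0,2) with a≤c, −a<b≤a
well minimum = a = 1

1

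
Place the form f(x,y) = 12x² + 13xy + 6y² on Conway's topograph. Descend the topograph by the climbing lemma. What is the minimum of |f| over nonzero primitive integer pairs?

translate: b→-11 (≡13 mod 24), so (12,13,6)→(12,-11,5)
flip: (12,-11,5)→(5,11,12)
translate: b→1 (≡11 mod 10), so (5,11,12)→(5,1,6)
reduced (well bottom): (5,1,6) with a≤c, −a<b≤a
well minimum = a = 5

5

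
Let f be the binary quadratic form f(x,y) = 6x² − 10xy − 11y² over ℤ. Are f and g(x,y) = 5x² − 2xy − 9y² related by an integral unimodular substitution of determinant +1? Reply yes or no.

D₁ = 364, D₂ = 184
discriminants differ ⇒ not SL₂(ℤ)-equivalent

no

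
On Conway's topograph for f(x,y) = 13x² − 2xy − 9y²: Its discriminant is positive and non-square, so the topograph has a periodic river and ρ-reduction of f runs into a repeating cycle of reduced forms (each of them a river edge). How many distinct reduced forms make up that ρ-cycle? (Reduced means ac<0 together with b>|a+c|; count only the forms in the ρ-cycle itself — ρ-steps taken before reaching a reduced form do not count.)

D = 472, ⌊√D⌋ = 21
descent: ρ → (-9,20,2)  [lands on river]
river: ρ → (2,20,-9)
river: ρ → (-9,16,6)
river: ρ → (6,20,-3)
river: ρ → (-3,16,18)
river: ρ → (18,20,-1)
river: ρ → (-1,20,18)
river: ρ → (18,16,-3)
river: ρ → (-3,20,6)
river: ρ → (6,16,-9)
ρ-cycle length = 10 (tail of 1 descent step not counted)

10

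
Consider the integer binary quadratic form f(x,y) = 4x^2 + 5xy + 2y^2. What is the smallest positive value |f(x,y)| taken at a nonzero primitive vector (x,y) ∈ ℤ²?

translate: b→-3 (≡5 mod 8), so (4,5,2)→(4,-3,1)
flip: (4,-3,1)→(1,3,4)
translate: b→1 (≡3 mod 2), so (1,3,4)→(1,1,2)
reduced (well bottom): (1,1,2) with a≤c, −a<b≤a
well minimum = a = 1

1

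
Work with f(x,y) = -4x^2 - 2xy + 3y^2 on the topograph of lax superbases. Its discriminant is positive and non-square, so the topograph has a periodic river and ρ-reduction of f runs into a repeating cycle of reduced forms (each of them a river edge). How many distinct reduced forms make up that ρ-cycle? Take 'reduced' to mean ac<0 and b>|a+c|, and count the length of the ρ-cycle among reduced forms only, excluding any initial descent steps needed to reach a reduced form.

D = 52, ⌊√D⌋ = 7
descent: ρ → (3,2,-4)  [lands on river]
river: ρ → (-4,6,1)
river: ρ → (1,6,-4)
river: ρ → (-4,2,3)
river: ρ → (3,4,-3)
river: ρ → (-3,2,4)
river: ρ → (4,6,-1)
river: ρ → (-1,6,4)
river: ρ → (4,2,-3)
river: ρ → (-3,4,3)
ρ-cycle length = 10 (tail of 1 descent step not counted)

10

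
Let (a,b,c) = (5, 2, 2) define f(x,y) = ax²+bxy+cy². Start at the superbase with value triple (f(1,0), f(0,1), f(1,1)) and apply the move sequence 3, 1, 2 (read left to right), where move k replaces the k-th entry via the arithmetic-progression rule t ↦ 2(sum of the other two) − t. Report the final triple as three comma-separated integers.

start (5,2,9) = (f(1,0),f(0,1),f(1,1))
replace slot 3: 2·(5+2) − 9 = 5 → (5,2,5)
replace slot 1: 2·(2+5) − 5 = 9 → (9,2,5)
replace slot 2: 2·(9+5) − 2 = 26 → (9,26,5)

9,26,5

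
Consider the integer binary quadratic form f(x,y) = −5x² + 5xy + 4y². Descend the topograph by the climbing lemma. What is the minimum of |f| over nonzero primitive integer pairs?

river: ρ → (4,3,-6)
river: ρ → (-6,9,1)
river: ρ → (1,9,-6)
river: ρ → (-6,3,4)
river: ρ → (4,5,-5)
river: ρ → (-5,5,4)
closes: descent 0, river 6
min |a| on river = 1

1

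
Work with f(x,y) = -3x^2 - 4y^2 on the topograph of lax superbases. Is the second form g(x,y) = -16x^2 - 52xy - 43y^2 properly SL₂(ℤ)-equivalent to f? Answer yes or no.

D₁ = -48, D₂ = -48
f is negative-definite; reduce −f:
−f: reduced (well bottom): (3,0,4) with a≤c, −a<b≤a
flip sign back: reduced form of f is (-3,0,-4)
g is negative-definite; reduce −g:
−g: translate: b→-12 (≡52 mod 32), so (16,52,43)→(16,-12,3)
−g: flip: (16,-12,3)→(3,12,16)
−g: translate: b→0 (≡12 mod 6), so (3,12,16)→(3,0,4)
−g: reduced (well bottom): (3,0,4) with a≤c, −a<b≤a
flip sign back: reduced form of g is (-3,0,-4)
reduced forms (-3, 0, -4) vs (-3, 0, -4) ⇒ equivalent

yes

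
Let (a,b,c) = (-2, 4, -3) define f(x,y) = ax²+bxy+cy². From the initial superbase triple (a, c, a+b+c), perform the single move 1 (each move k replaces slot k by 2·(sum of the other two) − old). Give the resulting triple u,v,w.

start (-2,-3,-1) = (f(1,0),f(0,1),f(1,1))
replace slot 1: 2·((-3)+(-1)) − (-2) = -6 → (-6,-3,-1)

-6,-3,-1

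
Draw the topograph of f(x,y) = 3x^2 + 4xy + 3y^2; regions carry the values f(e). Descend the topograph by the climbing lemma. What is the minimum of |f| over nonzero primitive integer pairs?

translate: b→-2 (≡4 mod 6), so (3,4,3)→(3,-2,2)
flip: (3,-2,2)→(2,2,3)
reduced (well bottom): (2,2,3) with a≤c, −a<b≤a
well minimum = a = 2

2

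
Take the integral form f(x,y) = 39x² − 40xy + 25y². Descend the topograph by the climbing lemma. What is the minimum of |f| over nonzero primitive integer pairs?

translate: b→38 (≡-40 mod 78), so (39,-40,25)→(39,38,24)
flip: (39,38,24)→(24,-38,39)
translate: b→10 (≡-38 mod 48), so (24,-38,39)→(24,10,25)
reduced (well bottom): (24,10,25) with a≤c, −a<b≤a
well minimum = a = 24

24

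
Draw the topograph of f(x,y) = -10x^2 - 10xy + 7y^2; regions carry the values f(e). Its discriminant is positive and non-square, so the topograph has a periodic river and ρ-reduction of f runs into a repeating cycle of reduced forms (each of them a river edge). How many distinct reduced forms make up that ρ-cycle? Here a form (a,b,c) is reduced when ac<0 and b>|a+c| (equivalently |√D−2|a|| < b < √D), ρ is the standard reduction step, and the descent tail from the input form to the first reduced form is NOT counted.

D = 380, ⌊√D⌋ = 19
descent: ρ → (7,10,-10)  [lands on river]
river: ρ → (-10,10,7)
river: ρ → (7,18,-2)
river: ρ → (-2,18,7)
ρ-cycle length = 4 (tail of 1 descent step not counted)

4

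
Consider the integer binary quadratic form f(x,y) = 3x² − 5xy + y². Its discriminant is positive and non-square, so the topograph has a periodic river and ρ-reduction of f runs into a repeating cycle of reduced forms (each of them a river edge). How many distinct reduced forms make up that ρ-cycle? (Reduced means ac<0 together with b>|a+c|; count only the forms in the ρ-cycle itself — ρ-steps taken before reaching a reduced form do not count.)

D = 13, ⌊√D⌋ = 3
descent: ρ → (1,3,-1)  [lands on river]
river: ρ → (-1,3,1)
ρ-cycle length = 2 (tail of 1 descent step not counted)

2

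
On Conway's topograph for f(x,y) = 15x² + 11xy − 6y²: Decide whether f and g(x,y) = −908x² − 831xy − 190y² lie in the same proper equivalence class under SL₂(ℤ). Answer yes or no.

D₁ = 481, D₂ = 481
river cycle of f (length 26): (-6, 13, 13), (13, 13, -6), (-6, 11, 15), (15, 19, -2), (-2, 21, 5), (5, 19, -6), (-6, 17, 8), (8, 15, -8), (-8, 17, 6), (6, 19, -5), … (16 more)
river cycle of g (length 26): (-6, 13, 13), (13, 13, -6), (-6, 11, 15), (15, 19, -2), (-2, 21, 5), (5, 19, -6), (-6, 17, 8), (8, 15, -8), (-8, 17, 6), (6, 19, -5), … (16 more)
cycles coincide ⇒ equivalent

yes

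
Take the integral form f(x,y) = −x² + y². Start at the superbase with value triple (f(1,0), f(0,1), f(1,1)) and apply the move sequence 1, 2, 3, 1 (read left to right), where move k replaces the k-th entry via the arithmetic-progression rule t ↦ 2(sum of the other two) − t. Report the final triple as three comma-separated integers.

start (-1,1,0) = (f(1,0),f(0,1),f(1,1))
replace slot 1: 2·(1+0) − (-1) = 3 → (3,1,0)
replace slot 2: 2·(3+0) − 1 = 5 → (3,5,0)
replace slot 3: 2·(3+5) − 0 = 16 → (3,5,16)
replace slot 1: 2·(5+16) − 3 = 39 → (39,5,16)

39,5,16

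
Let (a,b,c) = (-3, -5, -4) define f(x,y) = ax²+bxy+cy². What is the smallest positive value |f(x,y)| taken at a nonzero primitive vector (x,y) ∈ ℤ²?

translate: b→-1 (≡5 mod 6), so (3,5,4)→(3,-1,2)
flip: (3,-1,2)→(2,1,3)
reduced (well bottom): (2,1,3) with a≤c, −a<b≤a
well minimum |f| = |-2| = 2 (negative-definite)

2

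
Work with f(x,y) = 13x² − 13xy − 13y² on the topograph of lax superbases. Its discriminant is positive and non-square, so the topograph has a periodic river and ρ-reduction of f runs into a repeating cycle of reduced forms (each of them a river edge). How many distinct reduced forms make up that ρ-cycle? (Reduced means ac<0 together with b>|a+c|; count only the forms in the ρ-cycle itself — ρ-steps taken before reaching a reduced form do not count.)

D = 845, ⌊√D⌋ = 29
descent: ρ → (-13,13,13)  [lands on river]
river: ρ → (13,13,-13)
ρ-cycle length = 2 (tail of 1 descent step not counted)

2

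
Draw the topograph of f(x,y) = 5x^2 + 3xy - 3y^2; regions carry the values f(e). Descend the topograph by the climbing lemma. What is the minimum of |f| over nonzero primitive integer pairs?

river: ρ → (-3,3,5)
river: ρ → (5,7,-1)
river: ρ → (-1,7,5)
river: ρ → (5,3,-3)
closes: descent 0, river 4
min |a| on river = 1

1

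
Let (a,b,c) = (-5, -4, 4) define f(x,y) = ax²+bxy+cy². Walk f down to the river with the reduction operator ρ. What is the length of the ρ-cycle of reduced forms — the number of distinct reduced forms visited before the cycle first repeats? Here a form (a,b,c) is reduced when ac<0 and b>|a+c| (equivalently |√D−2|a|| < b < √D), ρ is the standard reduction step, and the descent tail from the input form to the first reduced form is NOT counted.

D = 96, ⌊√D⌋ = 9
descent: ρ → (4,4,-5)  [lands on river]
river: ρ → (-5,6,3)
river: ρ → (3,6,-5)
river: ρ → (-5,4,4)
ρ-cycle length = 4 (tail of 1 descent step not counted)

4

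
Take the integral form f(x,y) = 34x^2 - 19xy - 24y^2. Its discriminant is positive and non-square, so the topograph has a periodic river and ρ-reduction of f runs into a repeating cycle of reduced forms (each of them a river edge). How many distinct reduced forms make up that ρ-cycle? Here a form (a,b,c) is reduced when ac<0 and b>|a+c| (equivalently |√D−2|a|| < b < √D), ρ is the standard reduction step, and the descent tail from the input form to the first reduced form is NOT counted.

D = 3625, ⌊√D⌋ = 60
descent: ρ → (-24,19,34)  [lands on river]
river: ρ → (34,49,-9)
river: ρ → (-9,59,4)
river: ρ → (4,53,-51)
river: ρ → (-51,49,6)
river: ρ → (6,59,-6)
river: ρ → (-6,49,51)
river: ρ → (51,53,-4)
river: ρ → (-4,59,9)
river: ρ → (9,49,-34)
river: ρ → (-34,19,24)
river: ρ → (24,29,-29)
river: ρ → (-29,29,24)
river: ρ → (24,19,-34)
river: ρ → (-34,49,9)
river: ρ → (9,59,-4)
river: ρ → (-4,53,51)
river: ρ → (51,49,-6)
river: ρ → (-6,59,6)
river: ρ → (6,49,-51)
river: ρ → (-51,53,4)
river: ρ → (4,59,-9)
river: ρ → (-9,49,34)
river: ρ → (34,19,-24)
river: ρ → (-24,29,29)
river: ρ → (29,29,-24)
ρ-cycle length = 26 (tail of 1 descent step not counted)

26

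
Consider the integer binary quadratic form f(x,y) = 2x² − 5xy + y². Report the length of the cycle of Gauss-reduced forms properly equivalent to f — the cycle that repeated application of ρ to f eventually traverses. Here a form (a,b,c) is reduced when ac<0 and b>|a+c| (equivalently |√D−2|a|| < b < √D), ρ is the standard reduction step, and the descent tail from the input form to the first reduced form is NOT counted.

D = 17, ⌊√D⌋ = 4
descent: ρ → (1,3,-2)  [lands on river]
river: ρ → (-2,1,2)
river: ρ → (2,3,-1)
river: ρ → (-1,3,2)
river: ρ → (2,1,-2)
river: ρ → (-2,3,1)
ρ-cycle length = 6 (tail of 1 descent step not counted)

6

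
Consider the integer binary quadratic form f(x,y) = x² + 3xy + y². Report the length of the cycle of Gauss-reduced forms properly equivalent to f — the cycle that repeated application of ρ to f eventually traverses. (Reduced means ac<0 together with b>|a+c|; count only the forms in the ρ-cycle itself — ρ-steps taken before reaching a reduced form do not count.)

D = 5, ⌊√D⌋ = 2
descent: ρ → (1,1,-1)  [lands on river]
river: ρ → (-1,1,1)
ρ-cycle length = 2 (tail of 1 descent step not counted)

2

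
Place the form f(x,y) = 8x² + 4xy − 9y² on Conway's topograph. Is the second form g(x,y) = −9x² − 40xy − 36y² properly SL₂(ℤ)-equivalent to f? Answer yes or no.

D₁ = 304, D₂ = 304
river cycle of f (length 12): (-9, 14, 3), (3, 16, -4), (-4, 16, 3), (3, 14, -9), (-9, 4, 8), (8, 12, -5), (-5, 8, 12), (12, 16, -1), (-1, 16, 12), (12, 8, -5), … (2 more)
river cycle of g (length 12): (-5, 12, 8), (8, 4, -9), (-9, 14, 3), (3, 16, -4), (-4, 16, 3), (3, 14, -9), (-9, 4, 8), (8, 12, -5), (-5, 8, 12), (12, 16, -1), … (2 more)
cycles coincide ⇒ equivalent

yes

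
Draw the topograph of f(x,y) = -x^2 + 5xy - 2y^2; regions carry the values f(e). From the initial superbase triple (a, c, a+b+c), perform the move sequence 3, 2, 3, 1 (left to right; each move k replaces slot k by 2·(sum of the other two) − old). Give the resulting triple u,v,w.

start (-1,-2,2) = (f(1,0),f(0,1),f(1,1))
replace slot 3: 2·((-1)+(-2)) − 2 = -8 → (-1,-2,-8)
replace slot 2: 2·((-1)+(-8)) − (-2) = -16 → (-1,-16,-8)
replace slot 3: 2·((-1)+(-16)) − (-8) = -26 → (-1,-16,-26)
replace slot 1: 2·((-16)+(-26)) − (-1) = -83 → (-83,-16,-26)

-83,-16,-26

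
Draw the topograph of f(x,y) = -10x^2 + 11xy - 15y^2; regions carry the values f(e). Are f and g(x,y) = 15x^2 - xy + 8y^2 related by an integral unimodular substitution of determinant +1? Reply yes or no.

D₁ = -479, D₂ = -479
f is negative-definite; reduce −f:
−f: translate: b→9 (≡-11 mod 20), so (10,-11,15)→(10,9,14)
−f: reduced (well bottom): (10,9,14) with a≤c, −a<b≤a
flip sign back: reduced form of f is (-10,-9,-14)
g: flip: (15,-1,8)→(8,1,15)
g: reduced (well bottom): (8,1,15) with a≤c, −a<b≤a
reduced forms (-10, -9, -14) vs (8, 1, 15) ⇒ inequivalent

no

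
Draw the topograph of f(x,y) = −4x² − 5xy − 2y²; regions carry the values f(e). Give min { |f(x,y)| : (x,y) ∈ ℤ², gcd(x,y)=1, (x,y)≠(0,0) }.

translate: b→-3 (≡5 mod 8), so (4,5,2)→(4,-3,1)
flip: (4,-3,1)→(1,3,4)
translate: b→1 (≡3 mod 2), so (1,3,4)→(1,1,2)
reduced (well bottom): (1,1,2) with a≤c, −a<b≤a
well minimum |f| = |-1| = 1 (negative-definite)

1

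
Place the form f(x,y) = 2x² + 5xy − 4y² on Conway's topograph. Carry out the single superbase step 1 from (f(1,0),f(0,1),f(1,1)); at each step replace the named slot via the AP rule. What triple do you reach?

start (2,-4,3) = (f(1,0),f(0,1),f(1,1))
replace slot 1: 2·((-4)+3) − 2 = -4 → (-4,-4,3)

-4,-4,3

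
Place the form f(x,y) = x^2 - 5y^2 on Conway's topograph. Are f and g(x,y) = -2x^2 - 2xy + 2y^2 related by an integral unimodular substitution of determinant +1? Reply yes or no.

D₁ = 20, D₂ = 20
river cycle of f (length 2): (1, 4, -1), (-1, 4, 1)
river cycle of g (length 2): (2, 2, -2), (-2, 2, 2)
cycles differ ⇒ inequivalent

no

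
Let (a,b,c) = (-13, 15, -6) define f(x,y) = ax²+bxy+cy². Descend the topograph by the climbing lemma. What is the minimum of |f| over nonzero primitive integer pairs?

translate: b→11 (≡-15 mod 26), so (13,-15,6)→(13,11,4)
flip: (13,11,4)→(4,-11,13)
translate: b→-3 (≡-11 mod 8), so (4,-11,13)→(4,-3,6)
reduced (well bottom): (4,-3,6) with a≤c, −a<b≤a
well minimum |f| = |-4| = 4 (negative-definite)

4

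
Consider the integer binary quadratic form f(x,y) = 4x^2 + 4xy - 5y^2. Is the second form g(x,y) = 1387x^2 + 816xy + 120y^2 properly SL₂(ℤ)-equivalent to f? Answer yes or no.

D₁ = 96, D₂ = 96
river cycle of f (length 4): (-5, 6, 3), (3, 6, -5), (-5, 4, 4), (4, 4, -5)
river cycle of g (length 4): (3, 6, -5), (-5, 4, 4), (4, 4, -5), (-5, 6, 3)
cycles coincide ⇒ equivalent

yes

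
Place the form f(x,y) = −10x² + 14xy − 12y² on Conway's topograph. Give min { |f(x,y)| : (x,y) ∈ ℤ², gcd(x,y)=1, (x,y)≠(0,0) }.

translate: b→6 (≡-14 mod 20), so (10,-14,12)→(10,6,8)
flip: (10,6,8)→(8,-6,10)
reduced (well bottom): (8,-6,10) with a≤c, −a<b≤a
well minimum |f| = |-8| = 8 (negative-definite)

8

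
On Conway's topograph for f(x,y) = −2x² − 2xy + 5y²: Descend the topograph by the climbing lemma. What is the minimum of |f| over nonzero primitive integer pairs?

descent: ρ → (5,2,-2)
descent: ρ → (-2,6,1)  [lands on river]
river: ρ → (1,6,-2)
closes: descent 2, river 2
min |a| on river = 1

1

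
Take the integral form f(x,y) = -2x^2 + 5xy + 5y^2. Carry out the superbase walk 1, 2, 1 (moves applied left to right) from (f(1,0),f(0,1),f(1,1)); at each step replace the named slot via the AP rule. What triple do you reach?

start (-2,5,8) = (f(1,0),f(0,1),f(1,1))
replace slot 1: 2·(5+8) − (-2) = 28 → (28,5,8)
replace slot 2: 2·(28+8) − 5 = 67 → (28,67,8)
replace slot 1: 2·(67+8) − 28 = 122 → (122,67,8)

122,67,8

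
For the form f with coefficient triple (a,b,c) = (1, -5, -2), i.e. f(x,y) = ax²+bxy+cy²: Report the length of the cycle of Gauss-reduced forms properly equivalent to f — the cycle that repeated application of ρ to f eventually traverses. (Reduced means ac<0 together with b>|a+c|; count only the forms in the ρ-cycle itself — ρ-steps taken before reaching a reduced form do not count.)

D = 33, ⌊√D⌋ = 5
descent: ρ → (-2,5,1)  [lands on river]
river: ρ → (1,5,-2)
river: ρ → (-2,3,3)
river: ρ → (3,3,-2)
ρ-cycle length = 4 (tail of 1 descent step not counted)

4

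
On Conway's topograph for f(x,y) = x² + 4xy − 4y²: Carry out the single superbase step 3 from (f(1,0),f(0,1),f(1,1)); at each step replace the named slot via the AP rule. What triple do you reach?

start (1,-4,1) = (f(1,0),f(0,1),f(1,1))
replace slot 3: 2·(1+(-4)) − 1 = -7 → (1,-4,-7)

1,-4,-7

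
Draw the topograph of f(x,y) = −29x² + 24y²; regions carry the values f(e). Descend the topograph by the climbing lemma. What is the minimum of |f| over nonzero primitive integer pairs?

descent: ρ → (24,48,-5)  [lands on river]
river: ρ → (-5,52,4)
river: ρ → (4,52,-5)
river: ρ → (-5,48,24)
closes: descent 1, river 4
min |a| on river = 4

4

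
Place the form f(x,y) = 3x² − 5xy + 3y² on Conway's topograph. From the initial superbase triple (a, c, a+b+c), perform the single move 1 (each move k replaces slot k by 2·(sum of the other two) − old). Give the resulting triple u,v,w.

start (3,3,1) = (f(1,0),f(0,1),f(1,1))
replace slot 1: 2·(3+1) − 3 = 5 → (5,3,1)

5,3,1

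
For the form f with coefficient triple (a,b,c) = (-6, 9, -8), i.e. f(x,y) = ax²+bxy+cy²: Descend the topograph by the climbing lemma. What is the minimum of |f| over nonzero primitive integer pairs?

translate: b→3 (≡-9 mod 12), so (6,-9,8)→(6,3,5)
flip: (6,3,5)→(5,-3,6)
reduced (well bottom): (5,-3,6) with a≤c, −a<b≤a
well minimum |f| = |-5| = 5 (negative-definite)

5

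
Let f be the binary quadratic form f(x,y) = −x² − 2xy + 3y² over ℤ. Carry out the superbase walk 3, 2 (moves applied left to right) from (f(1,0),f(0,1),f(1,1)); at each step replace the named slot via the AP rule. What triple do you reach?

start (-1,3,0) = (f(1,0),f(0,1),f(1,1))
replace slot 3: 2·((-1)+3) − 0 = 4 → (-1,3,4)
replace slot 2: 2·((-1)+4) − 3 = 3 → (-1,3,4)

-1,3,4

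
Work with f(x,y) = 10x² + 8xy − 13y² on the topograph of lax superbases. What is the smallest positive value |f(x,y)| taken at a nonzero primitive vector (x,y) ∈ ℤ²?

river: ρ → (-13,18,5)
river: ρ → (5,22,-5)
river: ρ → (-5,18,13)
river: ρ → (13,8,-10)
river: ρ → (-10,12,11)
river: ρ → (11,10,-11)
river: ρ → (-11,12,10)
river: ρ → (10,8,-13)
closes: descent 0, river 8
min |a| on river = 5

5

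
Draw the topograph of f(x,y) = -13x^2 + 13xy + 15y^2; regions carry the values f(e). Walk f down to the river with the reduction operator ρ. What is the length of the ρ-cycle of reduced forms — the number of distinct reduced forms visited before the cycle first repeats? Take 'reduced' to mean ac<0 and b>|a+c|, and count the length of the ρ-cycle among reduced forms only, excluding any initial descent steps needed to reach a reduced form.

D = 949, ⌊√D⌋ = 30
river: ρ → (15,17,-11)
river: ρ → (-11,27,5)
river: ρ → (5,23,-21)
river: ρ → (-21,19,7)
river: ρ → (7,23,-15)
river: ρ → (-15,7,15)
river: ρ → (15,23,-7)
river: ρ → (-7,19,21)
river: ρ → (21,23,-5)
river: ρ → (-5,27,11)
river: ρ → (11,17,-15)
river: ρ → (-15,13,13)
river: ρ → (13,13,-15)
river: ρ → (-15,17,11)
river: ρ → (11,27,-5)
river: ρ → (-5,23,21)
river: ρ → (21,19,-7)
river: ρ → (-7,23,15)
river: ρ → (15,7,-15)
river: ρ → (-15,23,7)
river: ρ → (7,19,-21)
river: ρ → (-21,23,5)
river: ρ → (5,27,-11)
river: ρ → (-11,17,15)
river: ρ → (15,13,-13)
river: ρ → (-13,13,15)
ρ-cycle length = 26 (tail of 0 descent steps not counted)

26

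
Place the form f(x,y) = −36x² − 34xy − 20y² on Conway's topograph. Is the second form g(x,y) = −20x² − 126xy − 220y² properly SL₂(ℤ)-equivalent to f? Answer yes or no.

D₁ = -1724, D₂ = -1724
f is negative-definite; reduce −f:
−f: flip: (36,34,20)→(20,-34,36)
−f: translate: b→6 (≡-34 mod 40), so (20,-34,36)→(20,6,22)
−f: reduced (well bottom): (20,6,22) with a≤c, −a<b≤a
flip sign back: reduced form of f is (-20,-6,-22)
g is negative-definite; reduce −g:
−g: translate: b→6 (≡126 mod 40), so (20,126,220)→(20,6,22)
−g: reduced (well bottom): (20,6,22) with a≤c, −a<b≤a
flip sign back: reduced form of g is (-20,-6,-22)
reduced forms (-20, -6, -22) vs (-20, -6, -22) ⇒ equivalent

yes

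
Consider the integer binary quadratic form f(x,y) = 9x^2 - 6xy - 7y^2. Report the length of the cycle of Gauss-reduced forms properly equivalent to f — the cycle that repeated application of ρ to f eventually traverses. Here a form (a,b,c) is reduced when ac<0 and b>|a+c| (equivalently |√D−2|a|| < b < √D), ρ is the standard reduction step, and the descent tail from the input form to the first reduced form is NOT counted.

D = 288, ⌊√D⌋ = 16
descent: ρ → (-7,6,9)  [lands on river]
river: ρ → (9,12,-4)
river: ρ → (-4,12,9)
river: ρ → (9,6,-7)
river: ρ → (-7,8,8)
river: ρ → (8,8,-7)
ρ-cycle length = 6 (tail of 1 descent step not counted)

6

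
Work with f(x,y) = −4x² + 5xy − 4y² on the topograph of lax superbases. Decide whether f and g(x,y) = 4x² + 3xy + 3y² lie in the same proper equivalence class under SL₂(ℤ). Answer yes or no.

D₁ = -39, D₂ = -39
f is negative-definite; reduce −f:
−f: translate: b→3 (≡-5 mod 8), so (4,-5,4)→(4,3,3)
−f: flip: (4,3,3)→(3,-3,4)
−f: translate: b→3 (≡-3 mod 6), so (3,-3,4)→(3,3,4)
−f: reduced (well bottom): (3,3,4) with a≤c, −a<b≤a
flip sign back: reduced form of f is (-3,-3,-4)
g: flip: (4,3,3)→(3,-3,4)
g: translate: b→3 (≡-3 mod 6), so (3,-3,4)→(3,3,4)
g: reduced (well bottom): (3,3,4) with a≤c, −a<b≤a
reduced forms (-3, -3, -4) vs (3, 3, 4) ⇒ inequivalent

no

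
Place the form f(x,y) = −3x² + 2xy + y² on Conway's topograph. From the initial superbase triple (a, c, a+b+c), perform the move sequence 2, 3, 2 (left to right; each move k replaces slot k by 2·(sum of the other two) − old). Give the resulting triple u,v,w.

start (-3,1,0) = (f(1,0),f(0,1),f(1,1))
replace slot 2: 2·((-3)+0) − 1 = -7 → (-3,-7,0)
replace slot 3: 2·((-3)+(-7)) − 0 = -20 → (-3,-7,-20)
replace slot 2: 2·((-3)+(-20)) − (-7) = -39 → (-3,-39,-20)

-3,-39,-20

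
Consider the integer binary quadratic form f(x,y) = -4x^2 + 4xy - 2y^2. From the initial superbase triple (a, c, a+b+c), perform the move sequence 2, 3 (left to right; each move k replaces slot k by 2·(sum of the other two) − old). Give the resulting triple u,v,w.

start (-4,-2,-2) = (f(1,0),f(0,1),f(1,1))
replace slot 2: 2·((-4)+(-2)) − (-2) = -10 → (-4,-10,-2)
replace slot 3: 2·((-4)+(-10)) − (-2) = -26 → (-4,-10,-26)

-4,-10,-26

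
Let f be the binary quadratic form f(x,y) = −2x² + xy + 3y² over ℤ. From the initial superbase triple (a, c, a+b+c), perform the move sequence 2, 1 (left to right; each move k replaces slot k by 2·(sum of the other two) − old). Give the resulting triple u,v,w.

start (-2,3,2) = (f(1,0),f(0,1),f(1,1))
replace slot 2: 2·((-2)+2) − 3 = -3 → (-2,-3,2)
replace slot 1: 2·((-3)+2) − (-2) = 0 → (0,-3,2)

0,-3,2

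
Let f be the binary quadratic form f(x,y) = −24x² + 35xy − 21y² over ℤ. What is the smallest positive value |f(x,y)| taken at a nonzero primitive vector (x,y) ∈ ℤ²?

translate: b→13 (≡-35 mod 48), so (24,-35,21)→(24,13,10)
flip: (24,13,10)→(10,-13,24)
translate: b→7 (≡-13 mod 20), so (10,-13,24)→(10,7,21)
reduced (well bottom): (10,7,21) with a≤c, −a<b≤a
well minimum |f| = |-10| = 10 (negative-definite)

10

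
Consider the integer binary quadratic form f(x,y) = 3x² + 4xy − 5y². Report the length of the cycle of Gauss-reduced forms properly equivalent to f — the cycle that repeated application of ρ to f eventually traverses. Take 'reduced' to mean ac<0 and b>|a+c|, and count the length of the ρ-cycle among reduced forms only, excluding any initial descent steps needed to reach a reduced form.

D = 76, ⌊√D⌋ = 8
river: ρ → (-5,6,2)
river: ρ → (2,6,-5)
river: ρ → (-5,4,3)
river: ρ → (3,8,-1)
river: ρ → (-1,8,3)
river: ρ → (3,4,-5)
ρ-cycle length = 6 (tail of 0 descent steps not counted)

6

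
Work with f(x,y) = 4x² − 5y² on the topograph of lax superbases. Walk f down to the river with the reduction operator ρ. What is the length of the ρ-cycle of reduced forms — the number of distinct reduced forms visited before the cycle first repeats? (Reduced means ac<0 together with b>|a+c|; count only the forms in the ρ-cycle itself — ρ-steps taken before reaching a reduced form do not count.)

D = 80, ⌊√D⌋ = 8
descent: ρ → (-5,0,4)
descent: ρ → (4,8,-1)  [lands on river]
river: ρ → (-1,8,4)
ρ-cycle length = 2 (tail of 2 descent steps not counted)

2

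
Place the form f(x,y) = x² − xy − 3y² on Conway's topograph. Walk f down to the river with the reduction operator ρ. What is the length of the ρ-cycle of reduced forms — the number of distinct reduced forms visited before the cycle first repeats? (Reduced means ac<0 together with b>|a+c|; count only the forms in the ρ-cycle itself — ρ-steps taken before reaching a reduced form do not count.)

D = 13, ⌊√D⌋ = 3
descent: ρ → (-3,1,1)
descent: ρ → (1,3,-1)  [lands on river]
river: ρ → (-1,3,1)
ρ-cycle length = 2 (tail of 2 descent steps not counted)

2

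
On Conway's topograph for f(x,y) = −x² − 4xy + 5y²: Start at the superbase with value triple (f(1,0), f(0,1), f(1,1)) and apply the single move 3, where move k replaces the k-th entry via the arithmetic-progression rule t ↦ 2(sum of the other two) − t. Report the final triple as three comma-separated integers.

start (-1,5,0) = (f(1,0),f(0,1),f(1,1))
replace slot 3: 2·((-1)+5) − 0 = 8 → (-1,5,8)

-1,5,8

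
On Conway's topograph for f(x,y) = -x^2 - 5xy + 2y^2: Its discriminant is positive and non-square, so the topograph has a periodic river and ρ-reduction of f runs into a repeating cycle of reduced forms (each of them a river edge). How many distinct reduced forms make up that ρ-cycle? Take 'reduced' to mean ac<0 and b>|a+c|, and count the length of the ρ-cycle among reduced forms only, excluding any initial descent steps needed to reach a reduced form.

D = 33, ⌊√D⌋ = 5
descent: ρ → (2,5,-1)  [lands on river]
river: ρ → (-1,5,2)
river: ρ → (2,3,-3)
river: ρ → (-3,3,2)
ρ-cycle length = 4 (tail of 1 descent step not counted)

4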